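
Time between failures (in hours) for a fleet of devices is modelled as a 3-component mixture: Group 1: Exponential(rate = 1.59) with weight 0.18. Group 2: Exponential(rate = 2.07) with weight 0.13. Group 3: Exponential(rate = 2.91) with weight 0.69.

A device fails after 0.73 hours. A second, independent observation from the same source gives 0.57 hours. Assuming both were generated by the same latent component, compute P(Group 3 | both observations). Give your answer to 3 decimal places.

0.582

By Bayes' theorem, P(k | x) = w_k f_k(x) / Σ_j w_j f_j(x).
Since both observations come from the same component, the likelihood for component k is f_k(x₁)·f_k(x₂).
  p_1 = [1.59·e^(−1.59·0.73) = 1.59·e^(−1.1607) = 0.498094] × [0.642386] = 0.319969
  p_2 = [2.07·e^(−2.07·0.73) = 2.07·e^(−1.5111) = 0.456781] × [0.636131] = 0.290572
  p_3 = [2.91·e^(−2.91·0.73) = 2.91·e^(−2.1243) = 0.347793] × [0.554024] = 0.192686
Unnormalised posteriors:
  w_1·p_1 = 0.18 × 0.319969 = 0.0575944
  w_2·p_2 = 0.13 × 0.290572 = 0.0377744
  w_3·p_3 = 0.69 × 0.192686 = 0.132953
Marginal: 0.0575944 + 0.0377744 + 0.132953 = 0.228322
So the posterior for Group 3 is 0.132953 / 0.228322 ≈ 0.582.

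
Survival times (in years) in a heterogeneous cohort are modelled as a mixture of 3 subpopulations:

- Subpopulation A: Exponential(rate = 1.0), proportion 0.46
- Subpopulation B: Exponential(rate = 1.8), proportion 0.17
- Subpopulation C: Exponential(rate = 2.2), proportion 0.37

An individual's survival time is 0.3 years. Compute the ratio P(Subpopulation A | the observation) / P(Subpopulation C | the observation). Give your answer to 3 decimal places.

The posterior odds equal the prior odds times the likelihood ratio: (π_i/π_j)·(f_i(x)/f_j(x)).
Component likelihoods at x = 0.3 years:
  L_A = 1.0·e^(−1.0·0.3) = 1.0·e^(−0.3000) = 0.740818
  L_B = 1.8·e^(−1.8·0.3) = 1.8·e^(−0.5400) = 1.04895
  L_C = 2.2·e^(−2.2·0.3) = 2.2·e^(−0.6600) = 1.13707
0.340776 / 0.420717 ≈ 0.810

0.810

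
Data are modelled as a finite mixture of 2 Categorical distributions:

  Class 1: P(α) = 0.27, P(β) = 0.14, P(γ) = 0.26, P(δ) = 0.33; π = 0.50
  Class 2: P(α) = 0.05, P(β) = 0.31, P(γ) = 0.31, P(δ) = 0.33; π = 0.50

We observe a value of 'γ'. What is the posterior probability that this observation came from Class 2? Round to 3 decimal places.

By Bayes' theorem, P(k | x) = w_k f_k(x) / Σ_j w_j f_j(x).
Categorical probabilities:
  L_1 = P(γ | comp) = 0.26
  L_2 = P(γ | comp) = 0.31
Prior × likelihood for each component:
  w_1·L_1 = 0.50 × 0.26 = 0.13
  w_2·L_2 = 0.50 × 0.31 = 0.155
Evidence: 0.13 + 0.155 = 0.285
P(Class 2 | data) ≈ 0.544

0.544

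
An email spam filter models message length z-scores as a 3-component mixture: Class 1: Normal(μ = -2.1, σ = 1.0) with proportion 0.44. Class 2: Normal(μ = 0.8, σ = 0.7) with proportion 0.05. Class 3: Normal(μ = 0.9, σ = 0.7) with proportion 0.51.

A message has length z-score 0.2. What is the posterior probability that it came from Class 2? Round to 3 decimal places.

0.095

By Bayes' theorem, P(k | x) = P(Z=k) f_k(x) / Σ_j P(Z=j) f_j(x).
Evaluate each component's likelihood at the observed value:
  L_1 = 0.028327
  L_2 = 0.394707
  L_3 = 0.345672
Weight by the priors:
  P(Z=1)·L_1 = 0.44 × 0.028327 = 0.0124639
  P(Z=2)·L_2 = 0.05 × 0.394707 = 0.0197354
  P(Z=3)·L_3 = 0.51 × 0.345672 = 0.176293
Marginal: 0.0124639 + 0.0197354 + 0.176293 = 0.208492
Responsibility of Class 2: 0.0197354 / 0.208492 ≈ 0.095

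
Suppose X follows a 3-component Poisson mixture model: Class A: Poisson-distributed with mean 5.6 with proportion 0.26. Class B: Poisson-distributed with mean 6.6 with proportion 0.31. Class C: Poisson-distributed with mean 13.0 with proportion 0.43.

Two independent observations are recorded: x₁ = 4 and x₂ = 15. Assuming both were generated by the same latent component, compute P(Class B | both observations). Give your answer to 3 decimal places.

0.360

Apply Bayes' rule: the posterior for each component is proportional to its prior times its likelihood at x.
Since both observations come from the same component, the likelihood for component k is f_k(x₁)·f_k(x₂).
  p_A = [0.151528] × [0.000472358] = 7.15753e-05
  p_B = [0.107553] × [0.00204322] = 0.000219754
  p_C = [0.00268989] × [0.0884754] = 0.000237989
Prior × likelihood for each component:
  π_A·p_A = 0.26 × 7.15753e-05 = 1.86096e-05
  π_B·p_B = 0.31 × 0.000219754 = 6.81237e-05
  π_C·p_C = 0.43 × 0.000237989 = 0.000102335
Sum: 1.86096e-05 + 6.81237e-05 + 0.000102335 = 0.000189068
P(Class B | x₁,x₂) ≈ 0.360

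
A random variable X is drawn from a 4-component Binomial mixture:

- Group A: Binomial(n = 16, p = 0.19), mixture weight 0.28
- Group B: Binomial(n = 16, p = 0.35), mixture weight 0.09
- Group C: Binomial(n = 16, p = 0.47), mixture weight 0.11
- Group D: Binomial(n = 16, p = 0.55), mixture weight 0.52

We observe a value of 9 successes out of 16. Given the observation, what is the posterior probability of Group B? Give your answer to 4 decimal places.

By Bayes' theorem, P(k | x) = π_k f_k(x) / Σ_j π_j f_j(x).
Binomial probabilities:
  f_A = C(16,9)·0.19^9·0.81^7 = 11440·3.22688e-07·0.228768 = 0.000844508
  f_B = C(16,9)·0.35^9·0.65^7 = 11440·7.88156e-05·0.0490223 = 0.044201
  f_C = C(16,9)·0.47^9·0.53^7 = 11440·0.00111913·0.0117471 = 0.150397
  f_D = C(16,9)·0.55^9·0.45^7 = 11440·0.00460537·0.00373669 = 0.196869
Weight by the priors:
  π_A·f_A = 0.28 × 0.000844508 = 0.000236462
  π_B·f_B = 0.09 × 0.044201 = 0.00397809
  π_C·f_C = 0.11 × 0.150397 = 0.0165436
  π_D·f_D = 0.52 × 0.196869 = 0.102372
Normaliser: 0.000236462 + 0.00397809 + 0.0165436 + 0.102372 = 0.12313
So the posterior for Group B is 0.00397809 / 0.12313 ≈ 0.0323.

0.0323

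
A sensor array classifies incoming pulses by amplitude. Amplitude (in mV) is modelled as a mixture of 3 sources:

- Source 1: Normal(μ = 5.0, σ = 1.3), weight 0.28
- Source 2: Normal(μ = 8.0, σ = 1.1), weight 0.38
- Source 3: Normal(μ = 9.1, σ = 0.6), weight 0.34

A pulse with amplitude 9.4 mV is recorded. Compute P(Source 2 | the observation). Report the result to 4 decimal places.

The responsibility of component k is π_k f_k(x) divided by Σ_j π_j f_j(x).
Component likelihoods at x = 9.4 mV:
  p_1 = 0.000998643
  p_2 = 0.161352
  p_3 = 0.586776
Multiply by the mixture weights:
  π_1·p_1 = 0.28 × 0.000998643 = 0.00027962
  π_2·p_2 = 0.38 × 0.161352 = 0.0613138
  π_3·p_3 = 0.34 × 0.586776 = 0.199504
Evidence: 0.00027962 + 0.0613138 + 0.199504 = 0.261097
P(Source 2 | the observation) ≈ 0.2348

0.2348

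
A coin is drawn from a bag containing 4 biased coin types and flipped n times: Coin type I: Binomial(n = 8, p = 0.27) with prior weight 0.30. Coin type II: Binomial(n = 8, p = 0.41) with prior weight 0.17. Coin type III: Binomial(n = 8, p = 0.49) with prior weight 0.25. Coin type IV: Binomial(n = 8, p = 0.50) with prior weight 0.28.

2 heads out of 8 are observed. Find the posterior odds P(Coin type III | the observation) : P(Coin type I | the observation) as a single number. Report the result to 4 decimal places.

Only the two components matter; the odds are (w_i f_i(x)) / (w_j f_j(x)).
Component likelihoods at x = 2 heads out of 8:
  L_I = 0.308903
  L_II = 0.198535
  L_III = 0.118296
  L_IV = 0.109375
Posterior odds = (w_III·L_III) / (w_I·L_I) = (0.25·0.118296) / (0.30·0.308903) = 0.0295741 / 0.092671 ≈ 0.3191

0.3191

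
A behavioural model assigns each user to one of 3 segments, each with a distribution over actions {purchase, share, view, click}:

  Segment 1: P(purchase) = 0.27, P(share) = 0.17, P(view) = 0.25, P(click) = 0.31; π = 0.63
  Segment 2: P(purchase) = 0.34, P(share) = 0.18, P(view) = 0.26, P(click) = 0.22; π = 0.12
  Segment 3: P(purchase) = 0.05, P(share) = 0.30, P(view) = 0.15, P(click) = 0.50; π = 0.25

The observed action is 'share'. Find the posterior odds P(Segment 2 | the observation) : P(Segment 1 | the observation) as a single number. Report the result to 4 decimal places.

0.2017

Since P(k|x) ∝ π_k f_k(x), the posterior odds are π_i f_i(x) / (π_j f_j(x)).
Categorical probabilities:
  p_1 = 0.17
  p_2 = 0.18
  p_3 = 0.3
Posterior odds = (π_2·p_2) / (π_1·p_1) = (0.12·0.18) / (0.63·0.17) = 0.0216 / 0.1071 ≈ 0.2017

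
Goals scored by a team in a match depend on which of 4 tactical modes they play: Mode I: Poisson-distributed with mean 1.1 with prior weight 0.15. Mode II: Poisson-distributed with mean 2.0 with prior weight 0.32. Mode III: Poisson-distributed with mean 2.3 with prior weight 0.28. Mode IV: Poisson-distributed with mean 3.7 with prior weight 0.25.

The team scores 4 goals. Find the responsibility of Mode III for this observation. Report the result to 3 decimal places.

Apply Bayes' rule: the posterior for each component is proportional to its prior times its likelihood at x.
Evaluate each component's likelihood at the observed value:
  f_I = 0.0203065
  f_II = 0.0902235
  f_III = 0.116902
  f_IV = 0.193066
Unnormalised posteriors:
  π_I·f_I = 0.15 × 0.0203065 = 0.00304598
  π_II·f_II = 0.32 × 0.0902235 = 0.0288715
  π_III·f_III = 0.28 × 0.116902 = 0.0327326
  π_IV·f_IV = 0.25 × 0.193066 = 0.0482665
Normaliser: 0.00304598 + 0.0288715 + 0.0327326 + 0.0482665 = 0.112917
P(Mode III | the observation) = 0.0327326 / 0.112917 ≈ 0.290

0.290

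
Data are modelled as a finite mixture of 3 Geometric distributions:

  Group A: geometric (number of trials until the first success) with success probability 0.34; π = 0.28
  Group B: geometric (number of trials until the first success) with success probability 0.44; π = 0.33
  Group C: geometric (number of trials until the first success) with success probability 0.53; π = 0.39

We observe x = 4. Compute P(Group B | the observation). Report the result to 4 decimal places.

Posterior ∝ prior × likelihood, so P(k | x) ∝ w_k f_k(x); normalise over all components.
Evaluate each component's likelihood at the observed value:
  f_A = 0.34·(1−0.34)^3 = 0.34·0.287496 = 0.0977486
  f_B = 0.44·(1−0.44)^3 = 0.44·0.175616 = 0.077271
  f_C = 0.53·(1−0.53)^3 = 0.53·0.103823 = 0.0550262
Unnormalised posteriors:
  w_A·f_A = 0.28 × 0.0977486 = 0.0273696
  w_B·f_B = 0.33 × 0.077271 = 0.0254994
  w_C·f_C = 0.39 × 0.0550262 = 0.0214602
Marginal: 0.0273696 + 0.0254994 + 0.0214602 = 0.0743293
So the posterior for Group B is 0.0254994 / 0.0743293 ≈ 0.3431.

0.3431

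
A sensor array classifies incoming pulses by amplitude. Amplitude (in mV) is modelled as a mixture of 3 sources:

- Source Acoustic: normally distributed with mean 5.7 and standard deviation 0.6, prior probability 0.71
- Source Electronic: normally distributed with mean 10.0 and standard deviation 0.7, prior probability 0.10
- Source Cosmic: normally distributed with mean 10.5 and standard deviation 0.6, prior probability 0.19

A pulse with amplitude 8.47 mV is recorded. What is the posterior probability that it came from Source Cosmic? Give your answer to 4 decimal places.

By Bayes' theorem, P(k | x) = π_k f_k(x) / Σ_j π_j f_j(x).
Evaluate each component's likelihood at the observed value:
  f_Acoustic = 1.56519e-05
  f_Electronic = 0.0522907
  f_Cosmic = 0.00217313
Weight by the priors:
  π_Acoustic·f_Acoustic = 0.71 × 1.56519e-05 = 1.11128e-05
  π_Electronic·f_Electronic = 0.10 × 0.0522907 = 0.00522907
  π_Cosmic·f_Cosmic = 0.19 × 0.00217313 = 0.000412895
Sum: 1.11128e-05 + 0.00522907 + 0.000412895 = 0.00565308
Responsibility of Source Cosmic: 0.000412895 / 0.00565308 ≈ 0.0730

0.0730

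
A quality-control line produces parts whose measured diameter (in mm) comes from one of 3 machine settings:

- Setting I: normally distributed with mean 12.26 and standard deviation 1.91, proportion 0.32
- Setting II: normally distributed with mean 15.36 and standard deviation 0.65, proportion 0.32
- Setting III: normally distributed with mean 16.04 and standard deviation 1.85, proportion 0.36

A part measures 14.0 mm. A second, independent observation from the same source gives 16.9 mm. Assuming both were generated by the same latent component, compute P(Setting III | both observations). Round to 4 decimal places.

The responsibility of component k is π_k f_k(x) divided by Σ_j π_j f_j(x).
Since both observations come from the same component, the likelihood for component k is f_k(x₁)·f_k(x₂).
  p_I = [(1/(1.91·√(2π)))·exp(−(14.0−12.26)²/(2·1.91²)) = 0.208870·exp(-0.41496) = 0.137932] × [0.0109235] = 0.0015067
  p_II = [(1/(0.65·√(2π)))·exp(−(14.0−15.36)²/(2·0.65²)) = 0.613757·exp(-2.18888) = 0.068767] × [0.0370761] = 0.00254961
  p_III = [(1/(1.85·√(2π)))·exp(−(14.0−16.04)²/(2·1.85²)) = 0.215644·exp(-0.60798) = 0.117408] × [0.193559] = 0.0227253
Unnormalised posteriors:
  π_I·p_I = 0.32 × 0.0015067 = 0.000482143
  π_II·p_II = 0.32 × 0.00254961 = 0.000815876
  π_III·p_III = 0.36 × 0.0227253 = 0.00818112
Normaliser: 0.000482143 + 0.000815876 + 0.00818112 = 0.00947914
So the posterior for Setting III is 0.00818112 / 0.00947914 ≈ 0.8631.

0.8631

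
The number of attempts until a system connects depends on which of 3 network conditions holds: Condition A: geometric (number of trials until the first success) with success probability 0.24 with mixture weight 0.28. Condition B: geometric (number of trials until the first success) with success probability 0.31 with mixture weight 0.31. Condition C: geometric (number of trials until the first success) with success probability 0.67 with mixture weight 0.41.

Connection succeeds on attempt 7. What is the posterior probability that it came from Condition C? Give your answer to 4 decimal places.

0.0150

Apply Bayes' rule: the posterior for each component is proportional to its prior times its likelihood at x.
Geometric probabilities:
  L_A = 0.046248
  L_B = 0.0334546
  L_C = 0.000865284
Prior × likelihood for each component:
  π_A·L_A = 0.28 × 0.046248 = 0.0129494
  π_B·L_B = 0.31 × 0.0334546 = 0.0103709
  π_C·L_C = 0.41 × 0.000865284 = 0.000354766
Evidence: 0.0129494 + 0.0103709 + 0.000354766 = 0.0236751
So the posterior for Condition C is 0.000354766 / 0.0236751 ≈ 0.0150.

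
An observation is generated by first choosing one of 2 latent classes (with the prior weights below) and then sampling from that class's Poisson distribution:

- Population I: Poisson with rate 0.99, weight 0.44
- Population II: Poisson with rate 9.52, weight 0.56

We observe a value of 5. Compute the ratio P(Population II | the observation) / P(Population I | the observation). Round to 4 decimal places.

The posterior odds equal the prior odds times the likelihood ratio: (w_i/w_j)·(f_i(x)/f_j(x)).
Component likelihoods at x = 5:
  L_I = 0.00294471
  L_II = 0.0478101
Posterior odds = (w_II·L_II) / (w_I·L_I) = (0.56·0.0478101) / (0.44·0.00294471) = 0.0267737 / 0.00129567 ≈ 20.6639

20.6639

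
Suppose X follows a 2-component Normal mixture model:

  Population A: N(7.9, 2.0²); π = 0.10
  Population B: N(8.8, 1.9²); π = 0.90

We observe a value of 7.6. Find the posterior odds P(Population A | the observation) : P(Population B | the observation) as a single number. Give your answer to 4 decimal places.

Since P(k|x) ∝ w_k f_k(x), the posterior odds are w_i f_i(x) / (w_j f_j(x)).
Evaluate each component's likelihood at the observed value:
  f_A = 0.19724
  f_B = 0.172004
0.019724 / 0.154803 ≈ 0.1274

0.1274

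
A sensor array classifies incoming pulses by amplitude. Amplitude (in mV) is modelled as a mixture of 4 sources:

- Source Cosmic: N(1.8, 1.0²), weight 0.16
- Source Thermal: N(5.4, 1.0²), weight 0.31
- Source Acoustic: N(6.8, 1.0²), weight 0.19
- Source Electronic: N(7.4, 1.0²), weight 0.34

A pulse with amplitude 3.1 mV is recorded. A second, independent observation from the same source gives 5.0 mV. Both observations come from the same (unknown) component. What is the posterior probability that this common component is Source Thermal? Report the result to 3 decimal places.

The responsibility of component k is P(Z=k) f_k(x) divided by Σ_j P(Z=j) f_j(x).
Since both observations come from the same component, the likelihood for component k is f_k(x₁)·f_k(x₂).
  p_Cosmic = [0.171369] × [0.00238409] = 0.000408558
  p_Thermal = [0.028327] × [0.36827] = 0.010432
  p_Acoustic = [0.00042478] × [0.0789502] = 3.35365e-05
  p_Electronic = [3.85352e-05] × [0.0223945] = 8.62978e-07
Prior × likelihood for each component:
  P(Z=Cosmic)·p_Cosmic = 0.16 × 0.000408558 = 6.53693e-05
  P(Z=Thermal)·p_Thermal = 0.31 × 0.010432 = 0.00323392
  P(Z=Acoustic)·p_Acoustic = 0.19 × 3.35365e-05 = 6.37193e-06
  P(Z=Electronic)·p_Electronic = 0.34 × 8.62978e-07 = 2.93412e-07
Normaliser: 6.53693e-05 + 0.00323392 + 6.37193e-06 + 2.93412e-07 = 0.00330596
P(Source Thermal | x) ≈ 0.978

0.978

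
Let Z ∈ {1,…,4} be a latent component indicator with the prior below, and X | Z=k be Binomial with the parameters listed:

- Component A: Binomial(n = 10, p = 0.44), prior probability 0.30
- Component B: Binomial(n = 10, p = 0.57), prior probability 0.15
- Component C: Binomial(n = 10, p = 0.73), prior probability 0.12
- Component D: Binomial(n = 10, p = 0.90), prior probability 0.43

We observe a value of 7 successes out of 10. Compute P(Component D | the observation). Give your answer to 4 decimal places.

The responsibility of component k is P(Z=k) f_k(x) divided by Σ_j P(Z=j) f_j(x).
Component likelihoods at x = 7 successes out of 10:
  L_A = 0.0672844
  L_B = 0.186514
  L_C = 0.260935
  L_D = 0.0573956
Unnormalised posteriors:
  P(Z=A)·L_A = 0.30 × 0.0672844 = 0.0201853
  P(Z=B)·L_B = 0.15 × 0.186514 = 0.027977
  P(Z=C)·L_C = 0.12 × 0.260935 = 0.0313122
  P(Z=D)·L_D = 0.43 × 0.0573956 = 0.0246801
Sum: 0.0201853 + 0.027977 + 0.0313122 + 0.0246801 = 0.104155
So the posterior for Component D is 0.0246801 / 0.104155 ≈ 0.2370.

0.2370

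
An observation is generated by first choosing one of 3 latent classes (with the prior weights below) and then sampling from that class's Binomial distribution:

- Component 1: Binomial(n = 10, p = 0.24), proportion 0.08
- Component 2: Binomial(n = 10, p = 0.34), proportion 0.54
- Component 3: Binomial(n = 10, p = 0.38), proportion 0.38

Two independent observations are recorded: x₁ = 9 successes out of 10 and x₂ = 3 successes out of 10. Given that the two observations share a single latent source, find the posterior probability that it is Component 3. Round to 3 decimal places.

0.617

By Bayes' theorem, P(k | x) = π_k f_k(x) / Σ_j π_j f_j(x).
Since both observations come from the same component, the likelihood for component k is f_k(x₁)·f_k(x₂).
  L_1 = [C(10,9)·0.24^9·0.76^1 = 10·2.64181e-06·0.76 = 2.00777e-05] × [0.242946] = 4.87781e-06
  L_2 = [C(10,9)·0.34^9·0.66^1 = 10·6.0717e-05·0.66 = 0.000400732] × [0.257292] = 0.000103105
  L_3 = [C(10,9)·0.38^9·0.62^1 = 10·0.000165216·0.62 = 0.00102434] × [0.231886] = 0.00023753
Unnormalised posteriors:
  π_1·L_1 = 0.08 × 4.87781e-06 = 3.90225e-07
  π_2·L_2 = 0.54 × 0.000103105 = 5.56767e-05
  π_3·L_3 = 0.38 × 0.00023753 = 9.02613e-05
Evidence: 3.90225e-07 + 5.56767e-05 + 9.02613e-05 = 0.000146328
So the posterior for Component 3 is 9.02613e-05 / 0.000146328 ≈ 0.617.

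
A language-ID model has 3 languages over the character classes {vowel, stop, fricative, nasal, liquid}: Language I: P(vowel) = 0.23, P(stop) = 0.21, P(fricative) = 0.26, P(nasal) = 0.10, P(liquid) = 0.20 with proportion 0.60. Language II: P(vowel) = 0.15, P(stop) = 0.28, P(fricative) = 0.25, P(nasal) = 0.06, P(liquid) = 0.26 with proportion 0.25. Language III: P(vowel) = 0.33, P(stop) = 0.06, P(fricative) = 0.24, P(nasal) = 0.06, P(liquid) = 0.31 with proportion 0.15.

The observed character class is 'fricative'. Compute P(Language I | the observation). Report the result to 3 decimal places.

0.613

P(component k | x) = π_k·f_k(x) / marginal(x), where marginal(x) = Σ_j π_j·f_j(x).
Evaluate each component's likelihood at the observed value:
  f_I = P(fricative | comp) = 0.26
  f_II = P(fricative | comp) = 0.25
  f_III = P(fricative | comp) = 0.24
Prior × likelihood for each component:
  π_I·f_I = 0.60 × 0.26 = 0.156
  π_II·f_II = 0.25 × 0.25 = 0.0625
  π_III·f_III = 0.15 × 0.24 = 0.036
Sum: 0.156 + 0.0625 + 0.036 = 0.2545
Responsibility of Language I: 0.156 / 0.2545 ≈ 0.613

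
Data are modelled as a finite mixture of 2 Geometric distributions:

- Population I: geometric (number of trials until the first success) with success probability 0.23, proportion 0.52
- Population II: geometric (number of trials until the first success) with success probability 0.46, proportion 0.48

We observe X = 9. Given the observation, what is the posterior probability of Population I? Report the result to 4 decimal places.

Posterior ∝ prior × likelihood, so P(k | x) ∝ w_k f_k(x); normalise over all components.
Geometric probabilities:
  f_I = 0.23·(1−0.23)^8 = 0.23·0.123574 = 0.0284219
  f_II = 0.46·(1−0.46)^8 = 0.46·0.0072302 = 0.00332589
Unnormalised posteriors:
  w_I·f_I = 0.52 × 0.0284219 = 0.0147794
  w_II·f_II = 0.48 × 0.00332589 = 0.00159643
Marginal: 0.0147794 + 0.00159643 = 0.0163758
P(Population I | data) = 0.0147794 / 0.0163758 ≈ 0.9025

0.9025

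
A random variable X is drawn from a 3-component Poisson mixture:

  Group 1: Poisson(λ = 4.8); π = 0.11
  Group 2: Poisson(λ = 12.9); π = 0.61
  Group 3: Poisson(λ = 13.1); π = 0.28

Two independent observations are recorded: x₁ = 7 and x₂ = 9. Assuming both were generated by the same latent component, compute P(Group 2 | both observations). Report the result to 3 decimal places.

0.603

P(component k | x) = π_k·f_k(x) / marginal(x), where marginal(x) = Σ_j π_j·f_j(x).
Since both observations come from the same component, the likelihood for component k is f_k(x₁)·f_k(x₂).
  f_1 = [e^(−4.8)·4.8^7/7! = 0.0958616] × [0.0306757] = 0.00294062
  f_2 = [e^(−12.9)·12.9^7/7! = 0.0294645] × [0.0680998] = 0.00200652
  f_3 = [e^(−13.1)·13.1^7/7! = 0.0268665] × [0.0640355] = 0.00172041
Unnormalised posteriors:
  π_1·f_1 = 0.11 × 0.00294062 = 0.000323468
  π_2·f_2 = 0.61 × 0.00200652 = 0.00122398
  π_3·f_3 = 0.28 × 0.00172041 = 0.000481715
Evidence: 0.000323468 + 0.00122398 + 0.000481715 = 0.00202916
Responsibility of Group 2: 0.00122398 / 0.00202916 ≈ 0.603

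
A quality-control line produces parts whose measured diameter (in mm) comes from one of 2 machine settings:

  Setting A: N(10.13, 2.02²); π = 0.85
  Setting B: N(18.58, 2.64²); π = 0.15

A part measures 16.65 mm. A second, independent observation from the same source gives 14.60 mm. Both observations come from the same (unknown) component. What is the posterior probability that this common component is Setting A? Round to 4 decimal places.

0.0183

The responsibility of component k is π_k f_k(x) divided by Σ_j π_j f_j(x).
Since both observations come from the same component, the likelihood for component k is f_k(x₁)·f_k(x₂).
  p_A = [0.00107963] × [0.0170699] = 1.84293e-05
  p_B = [0.115678] × [0.048504] = 0.00561086
Prior × likelihood for each component:
  π_A·p_A = 0.85 × 1.84293e-05 = 1.56649e-05
  π_B·p_B = 0.15 × 0.00561086 = 0.000841628
Denominator: 1.56649e-05 + 0.000841628 = 0.000857293
P(Setting A | data) = 1.56649e-05 / 0.000857293 ≈ 0.0183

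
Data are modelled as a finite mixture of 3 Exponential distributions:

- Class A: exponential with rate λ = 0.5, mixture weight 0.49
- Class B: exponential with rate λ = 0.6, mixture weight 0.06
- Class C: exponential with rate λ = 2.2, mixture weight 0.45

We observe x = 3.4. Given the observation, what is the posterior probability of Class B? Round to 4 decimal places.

0.0936

Apply Bayes' rule: the posterior for each component is proportional to its prior times its likelihood at x.
Evaluate each component's likelihood at the observed value:
  L_A = 0.5·e^(−0.5·3.4) = 0.5·e^(−1.7000) = 0.0913418
  L_B = 0.6·e^(−0.6·3.4) = 0.6·e^(−2.0400) = 0.0780172
  L_C = 2.2·e^(−2.2·3.4) = 2.2·e^(−7.4800) = 0.00124137
Weight by the priors:
  w_A·L_A = 0.49 × 0.0913418 = 0.0447575
  w_B·L_B = 0.06 × 0.0780172 = 0.00468103
  w_C·L_C = 0.45 × 0.00124137 = 0.000558615
Denominator: 0.0447575 + 0.00468103 + 0.000558615 = 0.0499971
P(Class B | the observation) ≈ 0.0936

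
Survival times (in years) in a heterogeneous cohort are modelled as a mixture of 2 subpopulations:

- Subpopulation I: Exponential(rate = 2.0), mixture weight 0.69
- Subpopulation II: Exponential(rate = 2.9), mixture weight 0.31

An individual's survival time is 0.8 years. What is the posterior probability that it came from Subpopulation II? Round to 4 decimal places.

Posterior ∝ prior × likelihood, so P(k | x) ∝ π_k f_k(x); normalise over all components.
Exponential densities:
  L_I = 0.403793
  L_II = 0.284993
Multiply by the mixture weights:
  π_I·L_I = 0.69 × 0.403793 = 0.278617
  π_II·L_II = 0.31 × 0.284993 = 0.088348
Sum: 0.278617 + 0.088348 = 0.366965
P(Subpopulation II | data) ≈ 0.2408

0.2408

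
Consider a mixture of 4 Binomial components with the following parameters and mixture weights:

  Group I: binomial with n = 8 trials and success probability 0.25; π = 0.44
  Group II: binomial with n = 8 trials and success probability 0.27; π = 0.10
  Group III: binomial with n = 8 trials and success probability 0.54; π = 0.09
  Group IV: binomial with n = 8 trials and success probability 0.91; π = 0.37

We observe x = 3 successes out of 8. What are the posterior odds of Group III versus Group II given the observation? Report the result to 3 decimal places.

Posterior odds = (P(Z=i) f_i(x)) / (P(Z=j) f_j(x)); the normalising sum cancels.
Evaluate each component's likelihood at the observed value:
  L_I = 0.207642
  L_II = 0.228504
  L_III = 0.181618
  L_IV = 0.000249187
Odds = (0.09/0.10) × (0.181618/0.228504) = 0.9 × 0.794813 ≈ 0.715

0.715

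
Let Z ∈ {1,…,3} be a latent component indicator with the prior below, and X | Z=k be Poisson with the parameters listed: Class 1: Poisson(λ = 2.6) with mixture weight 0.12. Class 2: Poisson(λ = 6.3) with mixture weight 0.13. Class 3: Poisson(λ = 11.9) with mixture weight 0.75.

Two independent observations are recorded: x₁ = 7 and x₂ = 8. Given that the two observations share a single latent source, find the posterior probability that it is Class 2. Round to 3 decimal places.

0.476

Posterior ∝ prior × likelihood, so P(k | x) ∝ π_k f_k(x); normalise over all components.
Since both observations come from the same component, the likelihood for component k is f_k(x₁)·f_k(x₂).
  L_1 = [e^(−2.6)·2.6^7/7! = 0.0118363] × [0.00384681] = 4.55321e-05
  L_2 = [e^(−6.3)·6.3^7/7! = 0.143515] × [0.113018] = 0.0162198
  L_3 = [e^(−11.9)·11.9^7/7! = 0.0455296] × [0.0677253] = 0.00308351
Prior × likelihood for each component:
  π_1·L_1 = 0.12 × 4.55321e-05 = 5.46385e-06
  π_2·L_2 = 0.13 × 0.0162198 = 0.00210858
  π_3·L_3 = 0.75 × 0.00308351 = 0.00231263
Denominator: 5.46385e-06 + 0.00210858 + 0.00231263 = 0.00442667
P(Class 2 | data) ≈ 0.476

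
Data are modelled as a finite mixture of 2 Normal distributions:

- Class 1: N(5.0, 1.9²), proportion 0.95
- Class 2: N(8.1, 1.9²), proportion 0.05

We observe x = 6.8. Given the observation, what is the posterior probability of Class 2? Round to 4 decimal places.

0.0612

P(component k | x) = π_k·f_k(x) / marginal(x), where marginal(x) = Σ_j π_j·f_j(x).
Component likelihoods at x = 6.8:
  p_1 = 0.13405
  p_2 = 0.16615
Prior × likelihood for each component:
  π_1·p_1 = 0.95 × 0.13405 = 0.127347
  π_2·p_2 = 0.05 × 0.16615 = 0.0083075
Denominator: 0.127347 + 0.0083075 = 0.135655
Responsibility of Class 2: 0.0083075 / 0.135655 ≈ 0.0612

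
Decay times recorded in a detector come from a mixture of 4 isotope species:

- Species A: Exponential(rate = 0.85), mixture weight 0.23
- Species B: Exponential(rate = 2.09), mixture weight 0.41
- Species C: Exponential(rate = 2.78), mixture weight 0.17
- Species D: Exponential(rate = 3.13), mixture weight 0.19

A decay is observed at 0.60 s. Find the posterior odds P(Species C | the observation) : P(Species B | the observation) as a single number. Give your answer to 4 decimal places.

Since P(k|x) ∝ π_k f_k(x), the posterior odds are π_i f_i(x) / (π_j f_j(x)).
Evaluate each component's likelihood at the observed value:
  p_A = 0.510421
  p_B = 0.596405
  p_C = 0.524375
  p_D = 0.478563
0.0891437 / 0.244526 ≈ 0.3646

0.3646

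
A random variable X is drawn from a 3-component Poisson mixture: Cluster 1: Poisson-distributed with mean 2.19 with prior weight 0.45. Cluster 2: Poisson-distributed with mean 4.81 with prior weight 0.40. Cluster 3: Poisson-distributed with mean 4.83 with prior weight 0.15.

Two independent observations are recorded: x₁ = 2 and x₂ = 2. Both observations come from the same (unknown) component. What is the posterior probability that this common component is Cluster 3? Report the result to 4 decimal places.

The responsibility of component k is π_k f_k(x) divided by Σ_j π_j f_j(x).
Since both observations come from the same component, the likelihood for component k is f_k(x₁)·f_k(x₂).
  f_1 = [0.268382] × [0.268382] = 0.0720289
  f_2 = [0.0942548] × [0.0942548] = 0.00888398
  f_3 = [0.0931584] × [0.0931584] = 0.00867848
Weight by the priors:
  π_1·f_1 = 0.45 × 0.0720289 = 0.032413
  π_2·f_2 = 0.40 × 0.00888398 = 0.00355359
  π_3·f_3 = 0.15 × 0.00867848 = 0.00130177
Evidence: 0.032413 + 0.00355359 + 0.00130177 = 0.0372684
P(Cluster 3 | x) ≈ 0.0349

0.0349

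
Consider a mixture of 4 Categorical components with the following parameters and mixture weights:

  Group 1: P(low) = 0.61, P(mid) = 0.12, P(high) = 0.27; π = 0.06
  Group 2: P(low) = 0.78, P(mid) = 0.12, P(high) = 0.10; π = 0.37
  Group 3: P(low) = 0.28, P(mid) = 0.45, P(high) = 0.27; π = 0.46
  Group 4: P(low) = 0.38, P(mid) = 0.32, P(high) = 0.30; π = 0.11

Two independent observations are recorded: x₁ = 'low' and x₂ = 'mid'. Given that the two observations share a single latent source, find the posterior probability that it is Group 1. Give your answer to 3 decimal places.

0.040

By Bayes' theorem, P(k | x) = P(Z=k) f_k(x) / Σ_j P(Z=j) f_j(x).
Since both observations come from the same component, the likelihood for component k is f_k(x₁)·f_k(x₂).
  p_1 = [P(low | comp) = 0.61] × [0.12] = 0.0732
  p_2 = [P(low | comp) = 0.78] × [0.12] = 0.0936
  p_3 = [P(low | comp) = 0.28] × [0.45] = 0.126
  p_4 = [P(low | comp) = 0.38] × [0.32] = 0.1216
Weight by the priors:
  P(Z=1)·p_1 = 0.06 × 0.0732 = 0.004392
  P(Z=2)·p_2 = 0.37 × 0.0936 = 0.034632
  P(Z=3)·p_3 = 0.46 × 0.126 = 0.05796
  P(Z=4)·p_4 = 0.11 × 0.1216 = 0.013376
Sum: 0.004392 + 0.034632 + 0.05796 + 0.013376 = 0.11036
P(Group 1 | x₁, x₂) ≈ 0.040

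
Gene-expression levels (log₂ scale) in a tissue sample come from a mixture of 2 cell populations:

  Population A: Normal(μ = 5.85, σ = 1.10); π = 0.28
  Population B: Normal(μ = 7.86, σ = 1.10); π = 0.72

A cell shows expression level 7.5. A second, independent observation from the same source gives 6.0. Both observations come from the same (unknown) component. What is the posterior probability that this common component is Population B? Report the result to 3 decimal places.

P(component k | x) = w_k·f_k(x) / marginal(x), where marginal(x) = Σ_j w_j·f_j(x).
Since both observations come from the same component, the likelihood for component k is f_k(x₁)·f_k(x₂).
  L_A = [(1/(1.10·√(2π)))·exp(−(7.5−5.85)²/(2·1.10²)) = 0.362675·exp(-1.12500) = 0.117743] × [0.359318] = 0.0423073
  L_B = [(1/(1.10·√(2π)))·exp(−(7.5−7.86)²/(2·1.10²)) = 0.362675·exp(-0.05355) = 0.343763] × [0.0868272] = 0.029848
Weight by the priors:
  w_A·L_A = 0.28 × 0.0423073 = 0.0118461
  w_B·L_B = 0.72 × 0.029848 = 0.0214905
Evidence: 0.0118461 + 0.0214905 = 0.0333366
P(Population B | x₁,x₂) ≈ 0.645

0.645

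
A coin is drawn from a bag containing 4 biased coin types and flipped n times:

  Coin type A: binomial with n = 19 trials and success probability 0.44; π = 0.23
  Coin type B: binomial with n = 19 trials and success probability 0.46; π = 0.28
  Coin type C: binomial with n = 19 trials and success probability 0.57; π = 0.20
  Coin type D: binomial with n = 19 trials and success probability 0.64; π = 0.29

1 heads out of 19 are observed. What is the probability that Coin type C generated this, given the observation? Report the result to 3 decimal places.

0.006

P(component k | x) = π_k·f_k(x) / marginal(x), where marginal(x) = Σ_j π_j·f_j(x).
Component likelihoods at x = 1 heads out of 19:
  f_A = C(19,1)·0.44^1·0.56^18 = 19·0.44·2.93349e-05 = 0.00024524
  f_B = C(19,1)·0.46^1·0.54^18 = 19·0.46·1.52436e-05 = 0.000133229
  f_C = C(19,1)·0.57^1·0.43^18 = 19·0.57·2.52599e-07 = 2.73565e-06
  f_D = C(19,1)·0.64^1·0.36^18 = 19·0.64·1.03144e-08 = 1.25423e-07
Unnormalised posteriors:
  π_A·f_A = 0.23 × 0.00024524 = 5.64051e-05
  π_B·f_B = 0.28 × 0.000133229 = 3.73041e-05
  π_C·f_C = 0.20 × 2.73565e-06 = 5.4713e-07
  π_D·f_D = 0.29 × 1.25423e-07 = 3.63728e-08
Evidence: 5.64051e-05 + 3.73041e-05 + 5.4713e-07 + 3.63728e-08 = 9.42928e-05
Responsibility of Coin type C: 5.4713e-07 / 9.42928e-05 ≈ 0.006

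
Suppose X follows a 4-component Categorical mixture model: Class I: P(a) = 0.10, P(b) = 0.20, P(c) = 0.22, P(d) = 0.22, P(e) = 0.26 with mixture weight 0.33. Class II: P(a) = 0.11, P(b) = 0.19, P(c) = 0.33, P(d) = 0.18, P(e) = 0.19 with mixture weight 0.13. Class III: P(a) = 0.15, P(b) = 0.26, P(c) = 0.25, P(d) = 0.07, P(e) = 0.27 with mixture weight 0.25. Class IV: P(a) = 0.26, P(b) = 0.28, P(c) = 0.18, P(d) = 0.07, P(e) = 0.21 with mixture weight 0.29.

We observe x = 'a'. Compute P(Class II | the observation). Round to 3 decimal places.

0.089

Apply Bayes' rule: the posterior for each component is proportional to its prior times its likelihood at x.
Component likelihoods at x = 'a':
  L_I = P(a | comp) = 0.10
  L_II = P(a | comp) = 0.11
  L_III = P(a | comp) = 0.15
  L_IV = P(a | comp) = 0.26
Multiply by the mixture weights:
  π_I·L_I = 0.33 × 0.1 = 0.033
  π_II·L_II = 0.13 × 0.11 = 0.0143
  π_III·L_III = 0.25 × 0.15 = 0.0375
  π_IV·L_IV = 0.29 × 0.26 = 0.0754
Denominator: 0.033 + 0.0143 + 0.0375 + 0.0754 = 0.1602
Responsibility of Class II: 0.0143 / 0.1602 ≈ 0.089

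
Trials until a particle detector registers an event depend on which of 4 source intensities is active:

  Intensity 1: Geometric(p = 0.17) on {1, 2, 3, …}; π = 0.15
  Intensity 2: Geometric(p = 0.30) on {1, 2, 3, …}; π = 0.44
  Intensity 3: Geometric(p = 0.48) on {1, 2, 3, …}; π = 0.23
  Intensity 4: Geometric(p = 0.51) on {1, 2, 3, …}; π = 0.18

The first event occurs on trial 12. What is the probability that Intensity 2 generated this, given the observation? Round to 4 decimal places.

0.4341

Posterior ∝ prior × likelihood, so P(k | x) ∝ P(Z=k) f_k(x); normalise over all components.
Evaluate each component's likelihood at the observed value:
  L_1 = 0.0218931
  L_2 = 0.00593198
  L_3 = 0.00036081
  L_4 = 0.000199401
Multiply by the mixture weights:
  P(Z=1)·L_1 = 0.15 × 0.0218931 = 0.00328397
  P(Z=2)·L_2 = 0.44 × 0.00593198 = 0.00261007
  P(Z=3)·L_3 = 0.23 × 0.00036081 = 8.29862e-05
  P(Z=4)·L_4 = 0.18 × 0.000199401 = 3.58922e-05
Marginal: 0.00328397 + 0.00261007 + 8.29862e-05 + 3.58922e-05 = 0.00601292
P(Intensity 2 | x) ≈ 0.4341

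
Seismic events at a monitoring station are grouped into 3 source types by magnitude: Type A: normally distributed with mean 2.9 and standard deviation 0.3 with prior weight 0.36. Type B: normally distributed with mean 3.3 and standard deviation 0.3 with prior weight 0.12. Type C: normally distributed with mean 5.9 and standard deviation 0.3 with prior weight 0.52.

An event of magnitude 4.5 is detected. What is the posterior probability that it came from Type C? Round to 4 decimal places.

By Bayes' theorem, P(k | x) = π_k f_k(x) / Σ_j π_j f_j(x).
Normal densities:
  L_A = 8.85434e-07
  L_B = 0.000446101
  L_C = 2.48202e-05
Unnormalised posteriors:
  π_A·L_A = 0.36 × 8.85434e-07 = 3.18756e-07
  π_B·L_B = 0.12 × 0.000446101 = 5.35321e-05
  π_C·L_C = 0.52 × 2.48202e-05 = 1.29065e-05
Sum: 3.18756e-07 + 5.35321e-05 + 1.29065e-05 = 6.67573e-05
Responsibility of Type C: 1.29065e-05 / 6.67573e-05 ≈ 0.1933

0.1933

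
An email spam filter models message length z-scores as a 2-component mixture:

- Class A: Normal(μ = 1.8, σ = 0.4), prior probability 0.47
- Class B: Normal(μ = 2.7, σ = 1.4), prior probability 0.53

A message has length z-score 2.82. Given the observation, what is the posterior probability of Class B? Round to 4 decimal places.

Posterior ∝ prior × likelihood, so P(k | x) ∝ w_k f_k(x); normalise over all components.
Evaluate each component's likelihood at the observed value:
  p_A = 0.0386234
  p_B = 0.283914
Weight by the priors:
  w_A·p_A = 0.47 × 0.0386234 = 0.018153
  w_B·p_B = 0.53 × 0.283914 = 0.150474
Marginal: 0.018153 + 0.150474 = 0.168627
P(Class B | data) = 0.150474 / 0.168627 ≈ 0.8923

0.8923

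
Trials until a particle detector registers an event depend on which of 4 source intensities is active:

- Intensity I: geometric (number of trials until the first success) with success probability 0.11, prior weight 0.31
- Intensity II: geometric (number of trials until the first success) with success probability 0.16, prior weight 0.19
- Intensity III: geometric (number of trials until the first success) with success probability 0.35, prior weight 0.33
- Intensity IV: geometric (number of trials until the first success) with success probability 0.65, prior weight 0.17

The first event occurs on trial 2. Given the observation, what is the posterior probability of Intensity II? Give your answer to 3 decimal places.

Apply Bayes' rule: the posterior for each component is proportional to its prior times its likelihood at x.
Evaluate each component's likelihood at the observed value:
  f_I = 0.0979
  f_II = 0.1344
  f_III = 0.2275
  f_IV = 0.2275
Weight by the priors:
  P(Z=I)·f_I = 0.31 × 0.0979 = 0.030349
  P(Z=II)·f_II = 0.19 × 0.1344 = 0.025536
  P(Z=III)·f_III = 0.33 × 0.2275 = 0.075075
  P(Z=IV)·f_IV = 0.17 × 0.2275 = 0.038675
Marginal: 0.030349 + 0.025536 + 0.075075 + 0.038675 = 0.169635
So the posterior for Intensity II is 0.025536 / 0.169635 ≈ 0.151.

0.151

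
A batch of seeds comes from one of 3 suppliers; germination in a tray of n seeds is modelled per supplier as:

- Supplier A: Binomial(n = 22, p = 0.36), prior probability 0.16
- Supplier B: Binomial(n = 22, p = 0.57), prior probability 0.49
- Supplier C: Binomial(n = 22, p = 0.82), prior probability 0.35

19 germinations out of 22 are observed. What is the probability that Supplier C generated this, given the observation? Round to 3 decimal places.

P(component k | x) = P(Z=k)·f_k(x) / marginal(x), where marginal(x) = Σ_j P(Z=j)·f_j(x).
Binomial probabilities:
  p_A = 1.49902e-06
  p_B = 0.00281545
  p_C = 0.20692
Weight by the priors:
  P(Z=A)·p_A = 0.16 × 1.49902e-06 = 2.39844e-07
  P(Z=B)·p_B = 0.49 × 0.00281545 = 0.00137957
  P(Z=C)·p_C = 0.35 × 0.20692 = 0.0724218
Marginal: 2.39844e-07 + 0.00137957 + 0.0724218 = 0.0738016
Responsibility of Supplier C: 0.0724218 / 0.0738016 ≈ 0.981

0.981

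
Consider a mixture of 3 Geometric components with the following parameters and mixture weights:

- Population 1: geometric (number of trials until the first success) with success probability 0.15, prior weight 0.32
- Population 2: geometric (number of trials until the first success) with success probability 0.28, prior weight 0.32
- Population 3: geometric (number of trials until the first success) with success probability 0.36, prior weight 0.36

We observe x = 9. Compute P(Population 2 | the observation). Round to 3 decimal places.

Posterior ∝ prior × likelihood, so P(k | x) ∝ π_k f_k(x); normalise over all components.
Component likelihoods at x = 9:
  f_1 = 0.15·(1−0.15)^8 = 0.15·0.272491 = 0.0408736
  f_2 = 0.28·(1−0.28)^8 = 0.28·0.0722204 = 0.0202217
  f_3 = 0.36·(1−0.36)^8 = 0.36·0.0281475 = 0.0101331
Weight by the priors:
  π_1·f_1 = 0.32 × 0.0408736 = 0.0130795
  π_2·f_2 = 0.32 × 0.0202217 = 0.00647095
  π_3·f_3 = 0.36 × 0.0101331 = 0.00364792
Denominator: 0.0130795 + 0.00647095 + 0.00364792 = 0.0231984
So the posterior for Population 2 is 0.00647095 / 0.0231984 ≈ 0.279.

0.279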